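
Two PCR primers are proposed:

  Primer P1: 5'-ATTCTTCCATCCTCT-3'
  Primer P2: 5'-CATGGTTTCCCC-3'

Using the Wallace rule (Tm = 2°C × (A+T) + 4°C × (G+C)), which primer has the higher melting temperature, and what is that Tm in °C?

Primer P1, 42°C

Primer P1: A+T=9, G+C=6 → Tm = 2(9)+4(6) = 42°C
Primer P2: A+T=5, G+C=7 → Tm = 2(5)+4(7) = 38°C
42°C vs 38°C → primer P1 is higher.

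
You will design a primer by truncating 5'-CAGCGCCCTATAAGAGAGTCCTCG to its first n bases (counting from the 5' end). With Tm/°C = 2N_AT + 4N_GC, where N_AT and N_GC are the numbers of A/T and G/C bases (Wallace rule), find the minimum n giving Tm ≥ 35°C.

n = 11

First 10 bases: CAGCGCCCTA → Tm = 34°C (< 35°C)
First 11 bases: CAGCGCCCTAT → Tm = 36°C (≥ 35°C)
Each additional base adds 2°C (A/T) or 4°C (G/C), so Tm is non-decreasing in n; n = 11 is the first length to reach 35°C.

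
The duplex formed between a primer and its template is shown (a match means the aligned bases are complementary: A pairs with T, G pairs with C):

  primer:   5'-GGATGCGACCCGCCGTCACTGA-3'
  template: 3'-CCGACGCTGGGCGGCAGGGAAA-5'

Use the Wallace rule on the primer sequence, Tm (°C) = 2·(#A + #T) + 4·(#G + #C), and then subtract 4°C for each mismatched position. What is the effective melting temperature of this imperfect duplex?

Primer base counts: A=4, T=3, G=7, C=8 → A+T=7, G+C=15
Perfect-match Tm = 2(7) + 4(15) = 14 + 60 = 74°C
Mismatches (positions where the bases are not complementary): 4 (at positions 3, 18, 21, 22)
Effective Tm = 74 − 4×4 = 74 − 16 = 58°C

58°C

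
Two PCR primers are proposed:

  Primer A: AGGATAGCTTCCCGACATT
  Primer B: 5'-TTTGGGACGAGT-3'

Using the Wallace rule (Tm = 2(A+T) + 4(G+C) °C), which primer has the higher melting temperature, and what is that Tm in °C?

Primer A, 56°C

Primer A: A+T=10, G+C=9 → Tm = 2(10)+4(9) = 56°C
Primer B: A+T=6, G+C=6 → Tm = 2(6)+4(6) = 36°C
56°C vs 36°C → primer A is higher.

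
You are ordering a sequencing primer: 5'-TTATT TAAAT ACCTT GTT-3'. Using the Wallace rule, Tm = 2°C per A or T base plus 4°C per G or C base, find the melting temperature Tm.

Counting bases: A=5, G=1, T=10, C=2
A+T = 15, G+C = 3
Tm = 4·3 + 2·15 = 12 + 30 = 42°C

42°C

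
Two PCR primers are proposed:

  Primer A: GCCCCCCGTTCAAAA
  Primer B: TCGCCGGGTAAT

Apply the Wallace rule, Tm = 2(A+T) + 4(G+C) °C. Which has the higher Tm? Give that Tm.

Primer A: A+T=6, G+C=9 → Tm = 2(6)+4(9) = 48°C
Primer B: A+T=5, G+C=7 → Tm = 2(5)+4(7) = 38°C
48°C vs 38°C → primer A is higher.

Primer A, 48°C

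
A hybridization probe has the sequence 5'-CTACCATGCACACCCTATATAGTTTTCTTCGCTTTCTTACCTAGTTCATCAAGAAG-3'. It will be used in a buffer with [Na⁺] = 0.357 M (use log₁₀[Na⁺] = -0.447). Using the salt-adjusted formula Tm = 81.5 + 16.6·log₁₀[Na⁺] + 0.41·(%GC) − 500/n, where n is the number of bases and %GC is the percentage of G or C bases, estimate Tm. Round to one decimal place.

81.3°C

Length n = 56. Scanning the sequence gives A=14, C=16, G=6, T=20.
G+C = 22, so %GC = 22/56 × 100 = 39.286%
Salt term: 16.6 × (-0.447) = -7.42
GC term: 0.41 × 39.286 = 16.107; length term: −500/56 = −8.929
Tm = 81.5 + (-7.42) + 16.107 − 8.929 = 81.258 → 81.3°C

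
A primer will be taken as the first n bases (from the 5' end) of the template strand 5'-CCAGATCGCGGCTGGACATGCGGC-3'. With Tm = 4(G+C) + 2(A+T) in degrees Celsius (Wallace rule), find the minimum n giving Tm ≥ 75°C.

n = 23

First 22 bases: CCAGATCGCGGCTGGACATGCG → Tm = 74°C (< 75°C)
First 23 bases: CCAGATCGCGGCTGGACATGCGG → Tm = 78°C (≥ 75°C)
Each additional base adds 2°C (A/T) or 4°C (G/C), so Tm is non-decreasing in n; n = 23 is the first length to reach 75°C.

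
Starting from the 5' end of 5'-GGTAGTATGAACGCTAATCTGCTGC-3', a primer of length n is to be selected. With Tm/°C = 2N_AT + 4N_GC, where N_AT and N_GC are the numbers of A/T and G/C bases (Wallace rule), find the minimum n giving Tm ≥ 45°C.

n = 16

First 15 bases: GGTAGTATGAACGCT → Tm = 44°C (< 45°C)
First 16 bases: GGTAGTATGAACGCTA → Tm = 46°C (≥ 45°C)
Since every base adds ≥2°C, Tm only increases with n, so the threshold is first crossed at n = 16.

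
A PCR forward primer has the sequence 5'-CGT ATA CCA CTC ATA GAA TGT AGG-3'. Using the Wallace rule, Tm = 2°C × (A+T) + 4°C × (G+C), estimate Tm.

68°C

Counting bases: C=5, T=6, G=5, A=8
A+T = 14, G+C = 10
Tm = 2×14 + 4×10 = 68°C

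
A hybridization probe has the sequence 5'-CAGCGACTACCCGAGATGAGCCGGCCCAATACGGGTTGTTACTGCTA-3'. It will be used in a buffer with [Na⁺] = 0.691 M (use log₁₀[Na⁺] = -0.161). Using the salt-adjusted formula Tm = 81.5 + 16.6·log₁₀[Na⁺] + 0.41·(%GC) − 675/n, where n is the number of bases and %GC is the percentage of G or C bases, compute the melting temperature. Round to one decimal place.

88.0°C

Length n = 47. Counting bases: C=14, A=11, T=9, G=13
G+C = 27, so %GC = 27/47 × 100 = 57.447%
Salt term: 16.6 × (-0.161) = -2.673
GC term: 0.41 × 57.447 = 23.553; length term: −675/47 = −14.362
Tm = 81.5 + (-2.673) + 23.553 − 14.362 = 88.018 → 88.0°C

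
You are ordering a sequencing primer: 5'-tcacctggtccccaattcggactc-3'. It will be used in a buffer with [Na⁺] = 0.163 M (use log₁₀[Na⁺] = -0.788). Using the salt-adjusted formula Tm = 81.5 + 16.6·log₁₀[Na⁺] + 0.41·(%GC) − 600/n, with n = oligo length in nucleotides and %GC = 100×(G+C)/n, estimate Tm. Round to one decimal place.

67.3°C

Length n = 24. Scanning the sequence gives G=4, T=6, A=4, C=10.
G+C = 14, so %GC = 14/24 × 100 = 58.333%
Salt term: 16.6 × (-0.788) = -13.081
GC term: 0.41 × 58.333 = 23.917; length term: −600/24 = −25
Tm = 81.5 + (-13.081) + 23.917 − 25 = 67.336 → 67.3°C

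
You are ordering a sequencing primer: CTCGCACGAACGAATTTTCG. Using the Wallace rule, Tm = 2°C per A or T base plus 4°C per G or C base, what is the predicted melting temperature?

Counting bases: C=6, A=5, T=5, G=4
A+T = 10, G+C = 10
Tm = 2×10 + 4×10 = 60°C

60°C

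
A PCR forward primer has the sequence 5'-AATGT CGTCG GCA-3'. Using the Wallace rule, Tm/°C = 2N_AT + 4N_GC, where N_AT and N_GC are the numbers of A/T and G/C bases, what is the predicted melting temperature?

Base counts: A=3, C=3, T=3, G=4
A+T = 6, G+C = 7
Tm = 4·7 + 2·6 = 28 + 12 = 40°C

40°C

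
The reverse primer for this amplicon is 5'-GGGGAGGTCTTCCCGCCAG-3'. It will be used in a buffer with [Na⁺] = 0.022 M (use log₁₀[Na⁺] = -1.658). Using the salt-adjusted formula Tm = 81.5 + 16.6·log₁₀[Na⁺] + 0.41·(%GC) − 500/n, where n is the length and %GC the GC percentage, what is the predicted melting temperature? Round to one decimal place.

Length n = 19. Scanning the sequence gives T=3, C=6, G=8, A=2.
G+C = 14, so %GC = 14/19 × 100 = 73.684%
Salt term: 16.6 × (-1.658) = -27.523
GC term: 0.41 × 73.684 = 30.21; length term: −500/19 = −26.316
Tm = 81.5 + (-27.523) + 30.21 − 26.316 = 57.871 → 57.9°C

57.9°C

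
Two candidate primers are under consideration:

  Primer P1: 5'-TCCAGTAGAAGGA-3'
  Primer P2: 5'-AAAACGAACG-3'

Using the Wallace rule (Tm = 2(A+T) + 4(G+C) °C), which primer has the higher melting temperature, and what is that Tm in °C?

Primer P1: A+T=7, G+C=6 → Tm = 2(7)+4(6) = 38°C
Primer P2: A+T=6, G+C=4 → Tm = 2(6)+4(4) = 28°C
38°C vs 28°C → primer P1 is higher.

Primer P1, 38°C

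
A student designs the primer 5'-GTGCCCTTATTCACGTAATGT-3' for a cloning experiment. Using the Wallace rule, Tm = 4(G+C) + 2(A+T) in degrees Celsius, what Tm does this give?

Base counts: A=4, G=4, C=5, T=8
AT pairs contribute 12, GC pairs contribute 9.
Tm = 2(12) + 4(9) = 24 + 36 = 60°C

60°C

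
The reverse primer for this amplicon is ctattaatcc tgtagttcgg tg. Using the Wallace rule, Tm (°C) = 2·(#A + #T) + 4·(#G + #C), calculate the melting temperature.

Base counts: G=5, C=4, A=4, T=9
AT pairs contribute 13, GC pairs contribute 9.
Tm = 4·9 + 2·13 = 36 + 26 = 62°C

62°C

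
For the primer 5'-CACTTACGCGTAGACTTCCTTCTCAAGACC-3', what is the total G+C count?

15

Base counts: A=7, T=8, C=11, G=4
Total G or C: 4 + 11 = 15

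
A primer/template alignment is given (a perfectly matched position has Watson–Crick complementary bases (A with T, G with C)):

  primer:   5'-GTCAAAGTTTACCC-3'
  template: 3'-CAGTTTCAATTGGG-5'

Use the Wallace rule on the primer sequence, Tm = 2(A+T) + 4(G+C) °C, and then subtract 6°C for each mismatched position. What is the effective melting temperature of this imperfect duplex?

34°C

Primer base counts: A=4, T=4, G=2, C=4 → A+T=8, G+C=6
Perfect-match Tm = 2(8) + 4(6) = 16 + 24 = 40°C
Mismatches (positions where the bases are not complementary): 1 (at position 10)
Effective Tm = 40 − 1×6 = 40 − 6 = 34°C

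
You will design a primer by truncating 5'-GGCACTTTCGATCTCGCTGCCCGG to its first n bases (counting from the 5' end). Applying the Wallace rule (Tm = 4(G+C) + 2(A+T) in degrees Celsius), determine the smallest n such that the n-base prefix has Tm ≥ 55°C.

First 17 bases: GGCACTTTCGATCTCGC → Tm = 54°C (< 55°C)
First 18 bases: GGCACTTTCGATCTCGCT → Tm = 56°C (≥ 55°C)
Each additional base adds 2°C (A/T) or 4°C (G/C), so Tm is non-decreasing in n; n = 18 is the first length to reach 55°C.

n = 18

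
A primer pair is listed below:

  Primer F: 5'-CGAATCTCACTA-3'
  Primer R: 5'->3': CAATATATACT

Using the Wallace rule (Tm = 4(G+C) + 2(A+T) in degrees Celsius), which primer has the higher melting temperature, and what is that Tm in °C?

Primer F, 34°C

Primer F: A+T=7, G+C=5 → Tm = 2(7)+4(5) = 34°C
Primer R: A+T=9, G+C=2 → Tm = 2(9)+4(2) = 26°C
34°C vs 26°C → primer F is higher.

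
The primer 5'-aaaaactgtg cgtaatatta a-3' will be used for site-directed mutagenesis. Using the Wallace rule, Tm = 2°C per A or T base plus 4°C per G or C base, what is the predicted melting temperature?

52°C

Scanning the sequence gives T=6, C=2, G=3, A=10.
A+T = 16, G+C = 5
Tm = 4·5 + 2·16 = 20 + 32 = 52°C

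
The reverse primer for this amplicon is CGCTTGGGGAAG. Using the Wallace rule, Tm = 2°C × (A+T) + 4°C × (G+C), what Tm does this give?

40°C

Scanning the sequence gives A=2, C=2, G=6, T=2.
So N_AT = 4 and N_GC = 8.
Tm = 4·8 + 2·4 = 32 + 8 = 40°C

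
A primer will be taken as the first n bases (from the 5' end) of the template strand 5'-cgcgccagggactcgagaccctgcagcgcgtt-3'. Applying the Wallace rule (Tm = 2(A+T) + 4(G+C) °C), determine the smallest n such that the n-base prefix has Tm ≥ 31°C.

n = 9

First 8 bases: CGCGCCAG → Tm = 30°C (< 31°C)
First 9 bases: CGCGCCAGG → Tm = 34°C (≥ 31°C)
Since every base adds ≥2°C, Tm only increases with n, so the threshold is first crossed at n = 9.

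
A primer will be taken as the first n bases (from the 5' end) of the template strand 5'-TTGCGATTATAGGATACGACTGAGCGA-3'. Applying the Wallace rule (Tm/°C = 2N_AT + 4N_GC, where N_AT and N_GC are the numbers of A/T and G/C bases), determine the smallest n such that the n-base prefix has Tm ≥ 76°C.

n = 26

First 25 bases: TTGCGATTATAGGATACGACTGAGC → Tm = 72°C (< 76°C)
First 26 bases: TTGCGATTATAGGATACGACTGAGCG → Tm = 76°C (≥ 76°C)
Since every base adds ≥2°C, Tm only increases with n, so the threshold is first crossed at n = 26.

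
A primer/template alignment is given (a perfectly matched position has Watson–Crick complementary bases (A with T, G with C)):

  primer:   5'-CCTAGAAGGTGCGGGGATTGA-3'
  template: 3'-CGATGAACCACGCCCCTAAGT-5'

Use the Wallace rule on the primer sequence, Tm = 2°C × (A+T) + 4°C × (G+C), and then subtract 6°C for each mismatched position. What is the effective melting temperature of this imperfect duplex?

36°C

Primer base counts: A=5, T=4, G=9, C=3 → A+T=9, G+C=12
Perfect-match Tm = 2(9) + 4(12) = 18 + 48 = 66°C
Mismatches (positions where the bases are not complementary): 5 (at positions 1, 5, 6, 7, 20)
Effective Tm = 66 − 5×6 = 66 − 30 = 36°C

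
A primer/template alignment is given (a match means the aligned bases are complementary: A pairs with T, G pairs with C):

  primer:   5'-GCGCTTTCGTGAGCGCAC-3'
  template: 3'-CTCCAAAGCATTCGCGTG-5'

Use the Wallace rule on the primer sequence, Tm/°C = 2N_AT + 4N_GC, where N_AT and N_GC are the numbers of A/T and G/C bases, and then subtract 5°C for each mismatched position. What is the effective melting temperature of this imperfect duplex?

Primer base counts: A=2, T=4, G=6, C=6 → A+T=6, G+C=12
Perfect-match Tm = 2(6) + 4(12) = 12 + 48 = 60°C
Mismatches (positions where the bases are not complementary): 3 (at positions 2, 4, 11)
Effective Tm = 60 − 3×5 = 60 − 15 = 45°C

45°C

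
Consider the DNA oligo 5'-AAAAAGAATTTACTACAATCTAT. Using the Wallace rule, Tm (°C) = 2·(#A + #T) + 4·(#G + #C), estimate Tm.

54°C

Scanning the sequence gives T=7, G=1, C=3, A=12.
So N_AT = 19 and N_GC = 4.
Tm = 2×19 + 4×4 = 54°C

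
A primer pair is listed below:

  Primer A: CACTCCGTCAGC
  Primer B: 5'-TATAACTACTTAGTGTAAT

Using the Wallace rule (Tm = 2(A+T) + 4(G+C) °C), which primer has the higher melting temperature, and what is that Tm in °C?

Primer B, 46°C

Primer A: A+T=4, G+C=8 → Tm = 2(4)+4(8) = 40°C
Primer B: A+T=15, G+C=4 → Tm = 2(15)+4(4) = 46°C
40°C vs 46°C → primer B is higher.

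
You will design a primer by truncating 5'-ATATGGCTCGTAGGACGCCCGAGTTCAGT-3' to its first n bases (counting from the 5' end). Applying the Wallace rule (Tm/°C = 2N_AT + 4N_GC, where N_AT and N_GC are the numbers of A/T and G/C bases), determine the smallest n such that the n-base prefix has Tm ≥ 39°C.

First 13 bases: ATATGGCTCGTAG → Tm = 38°C (< 39°C)
First 14 bases: ATATGGCTCGTAGG → Tm = 42°C (≥ 39°C)
Each additional base adds 2°C (A/T) or 4°C (G/C), so Tm is non-decreasing in n; n = 14 is the first length to reach 39°C.

n = 14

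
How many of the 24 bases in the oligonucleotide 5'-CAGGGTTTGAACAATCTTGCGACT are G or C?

11

Scanning the sequence gives G=6, C=5, A=6, T=7.
Total G or C: 6 + 5 = 11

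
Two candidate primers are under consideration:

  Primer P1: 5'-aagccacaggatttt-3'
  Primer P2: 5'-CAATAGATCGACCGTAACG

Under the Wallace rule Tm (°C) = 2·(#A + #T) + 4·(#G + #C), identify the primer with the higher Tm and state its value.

Primer P1: A+T=9, G+C=6 → Tm = 2(9)+4(6) = 42°C
Primer P2: A+T=10, G+C=9 → Tm = 2(10)+4(9) = 56°C
42°C vs 56°C → primer P2 is higher.

Primer P2, 56°C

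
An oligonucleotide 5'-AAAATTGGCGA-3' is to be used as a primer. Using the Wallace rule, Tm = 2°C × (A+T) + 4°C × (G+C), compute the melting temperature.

30°C

Counting bases: G=3, C=1, T=2, A=5
A+T = 7, G+C = 4
Tm = 4·4 + 2·7 = 16 + 14 = 30°C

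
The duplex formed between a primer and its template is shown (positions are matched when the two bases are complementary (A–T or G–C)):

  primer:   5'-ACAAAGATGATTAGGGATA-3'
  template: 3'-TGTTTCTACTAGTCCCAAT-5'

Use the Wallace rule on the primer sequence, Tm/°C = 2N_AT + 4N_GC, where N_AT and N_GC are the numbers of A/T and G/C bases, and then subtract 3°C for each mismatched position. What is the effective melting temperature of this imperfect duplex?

Primer base counts: A=9, T=4, G=5, C=1 → A+T=13, G+C=6
Perfect-match Tm = 2(13) + 4(6) = 26 + 24 = 50°C
Mismatches (positions where the bases are not complementary): 2 (at positions 12, 17)
Effective Tm = 50 − 2×3 = 50 − 6 = 44°C

44°C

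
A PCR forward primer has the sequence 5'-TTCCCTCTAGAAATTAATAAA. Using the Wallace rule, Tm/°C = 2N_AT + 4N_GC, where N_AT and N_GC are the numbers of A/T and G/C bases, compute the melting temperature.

52°C

T=7, A=9, G=1, C=4
AT pairs contribute 16, GC pairs contribute 5.
Tm = 2(16) + 4(5) = 32 + 20 = 52°C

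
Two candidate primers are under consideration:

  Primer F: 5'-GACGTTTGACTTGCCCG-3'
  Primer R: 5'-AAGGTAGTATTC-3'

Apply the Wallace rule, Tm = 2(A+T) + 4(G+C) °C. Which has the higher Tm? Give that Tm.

Primer F, 54°C

Primer F: A+T=7, G+C=10 → Tm = 2(7)+4(10) = 54°C
Primer R: A+T=8, G+C=4 → Tm = 2(8)+4(4) = 32°C
54°C vs 32°C → primer F is higher.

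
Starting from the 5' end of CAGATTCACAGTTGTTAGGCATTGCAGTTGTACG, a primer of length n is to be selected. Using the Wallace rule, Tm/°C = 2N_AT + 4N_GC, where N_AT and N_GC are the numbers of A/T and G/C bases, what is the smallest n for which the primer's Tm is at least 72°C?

First 24 bases: CAGATTCACAGTTGTTAGGCATTG → Tm = 68°C (< 72°C)
First 25 bases: CAGATTCACAGTTGTTAGGCATTGC → Tm = 72°C (≥ 72°C)
Since every base adds ≥2°C, Tm only increases with n, so the threshold is first crossed at n = 25.

n = 25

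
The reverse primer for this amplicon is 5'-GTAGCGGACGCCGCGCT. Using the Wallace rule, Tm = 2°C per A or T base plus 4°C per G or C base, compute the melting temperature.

Base counts: C=6, A=2, T=2, G=7
So N_AT = 4 and N_GC = 13.
Tm = 4·13 + 2·4 = 52 + 8 = 60°C

60°C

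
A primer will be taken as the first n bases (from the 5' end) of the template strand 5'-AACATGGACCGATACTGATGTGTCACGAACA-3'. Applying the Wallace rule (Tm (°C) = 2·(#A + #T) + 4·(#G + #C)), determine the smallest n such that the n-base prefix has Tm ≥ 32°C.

First 10 bases: AACATGGACC → Tm = 30°C (< 32°C)
First 11 bases: AACATGGACCG → Tm = 34°C (≥ 32°C)
Since every base adds ≥2°C, Tm only increases with n, so the threshold is first crossed at n = 11.

n = 11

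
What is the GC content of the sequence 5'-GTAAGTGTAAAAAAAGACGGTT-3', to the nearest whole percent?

G=6, C=1, T=5, A=10
G+C = 6 + 1 = 7 out of 22 bases
%GC = 7/22 × 100 = 31.82% ≈ 32%

32%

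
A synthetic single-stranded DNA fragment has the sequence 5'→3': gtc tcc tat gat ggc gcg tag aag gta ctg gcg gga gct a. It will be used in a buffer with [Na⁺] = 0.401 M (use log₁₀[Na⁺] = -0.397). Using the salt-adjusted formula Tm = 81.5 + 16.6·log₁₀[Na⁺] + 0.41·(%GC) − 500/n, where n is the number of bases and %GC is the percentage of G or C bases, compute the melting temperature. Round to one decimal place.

86.0°C

Length n = 40. T=9, G=15, A=8, C=8
G+C = 23, so %GC = 23/40 × 100 = 57.5%
Salt term: 16.6 × (-0.397) = -6.59
GC term: 0.41 × 57.5 = 23.575; length term: −500/40 = −12.5
Tm = 81.5 + (-6.59) + 23.575 − 12.5 = 85.985 → 86.0°C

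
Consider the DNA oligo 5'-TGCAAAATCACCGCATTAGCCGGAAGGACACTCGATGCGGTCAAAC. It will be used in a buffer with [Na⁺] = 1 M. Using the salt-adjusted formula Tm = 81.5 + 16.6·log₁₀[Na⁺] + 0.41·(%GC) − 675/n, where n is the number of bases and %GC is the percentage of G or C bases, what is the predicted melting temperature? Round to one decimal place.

88.2°C

Length n = 46. Base counts: A=15, G=11, C=13, T=7
G+C = 24, so %GC = 24/46 × 100 = 52.174%
Salt term: 16.6 × (0) = 0
GC term: 0.41 × 52.174 = 21.391; length term: −675/46 = −14.674
Tm = 81.5 + (0) + 21.391 − 14.674 = 88.217 → 88.2°C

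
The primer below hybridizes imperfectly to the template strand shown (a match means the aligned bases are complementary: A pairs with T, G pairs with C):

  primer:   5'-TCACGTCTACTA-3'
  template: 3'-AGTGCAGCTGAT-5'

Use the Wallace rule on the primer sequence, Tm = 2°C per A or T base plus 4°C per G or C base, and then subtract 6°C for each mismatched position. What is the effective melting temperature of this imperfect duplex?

28°C

Primer base counts: A=3, T=4, G=1, C=4 → A+T=7, G+C=5
Perfect-match Tm = 2(7) + 4(5) = 14 + 20 = 34°C
Mismatches (positions where the bases are not complementary): 1 (at position 8)
Effective Tm = 34 − 1×6 = 34 − 6 = 28°C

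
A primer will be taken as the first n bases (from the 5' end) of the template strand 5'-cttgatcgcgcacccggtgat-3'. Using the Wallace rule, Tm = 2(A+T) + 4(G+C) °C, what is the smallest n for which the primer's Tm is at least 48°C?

n = 15

First 14 bases: CTTGATCGCGCACC → Tm = 46°C (< 48°C)
First 15 bases: CTTGATCGCGCACCC → Tm = 50°C (≥ 48°C)
Since every base adds ≥2°C, Tm only increases with n, so the threshold is first crossed at n = 15.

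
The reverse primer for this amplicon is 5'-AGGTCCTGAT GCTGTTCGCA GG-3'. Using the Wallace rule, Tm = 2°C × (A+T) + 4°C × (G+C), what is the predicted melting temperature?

70°C

Base counts: A=3, T=6, C=5, G=8
A+T = 9, G+C = 13
Tm = 4·13 + 2·9 = 52 + 18 = 70°C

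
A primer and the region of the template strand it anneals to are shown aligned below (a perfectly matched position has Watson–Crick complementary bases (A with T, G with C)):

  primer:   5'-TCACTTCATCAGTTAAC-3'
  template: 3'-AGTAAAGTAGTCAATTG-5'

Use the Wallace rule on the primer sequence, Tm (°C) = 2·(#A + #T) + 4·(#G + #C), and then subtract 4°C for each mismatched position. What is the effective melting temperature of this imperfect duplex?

Primer base counts: A=5, T=6, G=1, C=5 → A+T=11, G+C=6
Perfect-match Tm = 2(11) + 4(6) = 22 + 24 = 46°C
Mismatches (positions where the bases are not complementary): 1 (at position 4)
Effective Tm = 46 − 1×4 = 46 − 4 = 42°C

42°C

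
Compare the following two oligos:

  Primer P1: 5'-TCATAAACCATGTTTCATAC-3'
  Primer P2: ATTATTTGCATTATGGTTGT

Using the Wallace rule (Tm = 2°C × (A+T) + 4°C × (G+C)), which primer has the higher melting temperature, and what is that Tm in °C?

Primer P1: A+T=14, G+C=6 → Tm = 2(14)+4(6) = 52°C
Primer P2: A+T=15, G+C=5 → Tm = 2(15)+4(5) = 50°C
52°C vs 50°C → primer P1 is higher.

Primer P1, 52°C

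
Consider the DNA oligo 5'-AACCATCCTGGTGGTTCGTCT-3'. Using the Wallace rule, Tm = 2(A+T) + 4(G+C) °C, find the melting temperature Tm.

64°C

Scanning the sequence gives G=5, C=6, T=7, A=3.
So N_AT = 10 and N_GC = 11.
Tm = 4·11 + 2·10 = 44 + 20 = 64°C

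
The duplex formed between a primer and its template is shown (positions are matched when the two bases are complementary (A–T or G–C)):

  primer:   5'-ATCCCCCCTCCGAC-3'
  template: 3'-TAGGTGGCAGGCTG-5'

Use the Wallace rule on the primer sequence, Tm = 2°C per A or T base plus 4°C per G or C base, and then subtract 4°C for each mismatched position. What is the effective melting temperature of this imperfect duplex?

40°C

Primer base counts: A=2, T=2, G=1, C=9 → A+T=4, G+C=10
Perfect-match Tm = 2(4) + 4(10) = 8 + 40 = 48°C
Mismatches (positions where the bases are not complementary): 2 (at positions 5, 8)
Effective Tm = 48 − 2×4 = 48 − 8 = 40°C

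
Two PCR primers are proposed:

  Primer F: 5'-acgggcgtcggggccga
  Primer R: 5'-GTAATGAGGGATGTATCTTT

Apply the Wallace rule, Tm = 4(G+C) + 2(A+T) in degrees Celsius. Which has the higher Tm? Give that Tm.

Primer F: A+T=3, G+C=14 → Tm = 2(3)+4(14) = 62°C
Primer R: A+T=13, G+C=7 → Tm = 2(13)+4(7) = 54°C
62°C vs 54°C → primer F is higher.

Primer F, 62°C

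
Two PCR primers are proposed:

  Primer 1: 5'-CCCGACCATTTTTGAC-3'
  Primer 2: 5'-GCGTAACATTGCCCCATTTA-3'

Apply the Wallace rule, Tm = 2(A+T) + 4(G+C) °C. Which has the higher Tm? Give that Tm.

Primer 1: A+T=8, G+C=8 → Tm = 2(8)+4(8) = 48°C
Primer 2: A+T=11, G+C=9 → Tm = 2(11)+4(9) = 58°C
48°C vs 58°C → primer 2 is higher.

Primer 2, 58°C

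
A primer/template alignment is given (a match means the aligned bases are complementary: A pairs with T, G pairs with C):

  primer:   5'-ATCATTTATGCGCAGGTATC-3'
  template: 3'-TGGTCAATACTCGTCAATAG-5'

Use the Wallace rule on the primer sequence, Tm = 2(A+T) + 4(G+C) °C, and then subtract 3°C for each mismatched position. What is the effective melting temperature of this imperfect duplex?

44°C

Primer base counts: A=5, T=7, G=4, C=4 → A+T=12, G+C=8
Perfect-match Tm = 2(12) + 4(8) = 24 + 32 = 56°C
Mismatches (positions where the bases are not complementary): 4 (at positions 2, 5, 11, 16)
Effective Tm = 56 − 4×3 = 56 − 12 = 44°C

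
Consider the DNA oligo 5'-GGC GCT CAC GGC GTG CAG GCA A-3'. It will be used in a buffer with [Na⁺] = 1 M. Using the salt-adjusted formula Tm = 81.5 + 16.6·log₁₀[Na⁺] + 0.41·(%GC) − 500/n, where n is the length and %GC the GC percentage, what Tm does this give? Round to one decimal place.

88.6°C

Length n = 22. T=2, C=7, A=4, G=9
G+C = 16, so %GC = 16/22 × 100 = 72.727%
Salt term: 16.6 × (0) = 0
GC term: 0.41 × 72.727 = 29.818; length term: −500/22 = −22.727
Tm = 81.5 + (0) + 29.818 − 22.727 = 88.591 → 88.6°C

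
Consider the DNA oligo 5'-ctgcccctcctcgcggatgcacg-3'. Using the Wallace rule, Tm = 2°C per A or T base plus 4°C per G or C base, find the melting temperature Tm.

Base counts: T=4, G=6, C=11, A=2
A+T = 6, G+C = 17
Tm = 4·17 + 2·6 = 68 + 12 = 80°C

80°C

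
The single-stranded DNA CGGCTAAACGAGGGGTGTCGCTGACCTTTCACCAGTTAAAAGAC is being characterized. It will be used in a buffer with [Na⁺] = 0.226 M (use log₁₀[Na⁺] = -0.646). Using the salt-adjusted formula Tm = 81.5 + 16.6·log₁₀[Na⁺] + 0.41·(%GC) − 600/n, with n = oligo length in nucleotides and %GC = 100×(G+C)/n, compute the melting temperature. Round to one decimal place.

Length n = 44. T=9, A=12, C=11, G=12
G+C = 23, so %GC = 23/44 × 100 = 52.273%
Salt term: 16.6 × (-0.646) = -10.724
GC term: 0.41 × 52.273 = 21.432; length term: −600/44 = −13.636
Tm = 81.5 + (-10.724) + 21.432 − 13.636 = 78.572 → 78.6°C

78.6°C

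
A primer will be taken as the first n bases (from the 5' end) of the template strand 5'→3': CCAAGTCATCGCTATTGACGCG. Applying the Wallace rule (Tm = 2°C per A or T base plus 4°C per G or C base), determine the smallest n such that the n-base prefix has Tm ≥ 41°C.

First 13 bases: CCAAGTCATCGCT → Tm = 40°C (< 41°C)
First 14 bases: CCAAGTCATCGCTA → Tm = 42°C (≥ 41°C)
Since every base adds ≥2°C, Tm only increases with n, so the threshold is first crossed at n = 14.

n = 14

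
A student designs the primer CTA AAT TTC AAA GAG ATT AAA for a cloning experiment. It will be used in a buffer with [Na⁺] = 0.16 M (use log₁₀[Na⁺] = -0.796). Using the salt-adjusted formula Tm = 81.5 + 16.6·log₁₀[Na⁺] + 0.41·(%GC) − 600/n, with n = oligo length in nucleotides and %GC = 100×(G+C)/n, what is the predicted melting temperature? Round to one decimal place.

47.5°C

Length n = 21. Scanning the sequence gives T=6, G=2, A=11, C=2.
G+C = 4, so %GC = 4/21 × 100 = 19.048%
Salt term: 16.6 × (-0.796) = -13.214
GC term: 0.41 × 19.048 = 7.81; length term: −600/21 = −28.571
Tm = 81.5 + (-13.214) + 7.81 − 28.571 = 47.525 → 47.5°C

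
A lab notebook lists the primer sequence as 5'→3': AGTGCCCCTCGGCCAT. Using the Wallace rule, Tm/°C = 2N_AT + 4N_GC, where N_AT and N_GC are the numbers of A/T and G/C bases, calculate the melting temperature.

Scanning the sequence gives G=4, T=3, C=7, A=2.
A+T = 5, G+C = 11
Tm = 4·11 + 2·5 = 44 + 10 = 54°C

54°C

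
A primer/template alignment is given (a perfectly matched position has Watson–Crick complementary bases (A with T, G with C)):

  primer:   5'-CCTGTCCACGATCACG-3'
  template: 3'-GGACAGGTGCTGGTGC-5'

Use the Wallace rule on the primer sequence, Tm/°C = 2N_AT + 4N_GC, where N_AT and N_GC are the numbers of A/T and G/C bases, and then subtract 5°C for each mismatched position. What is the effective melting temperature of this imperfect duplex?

Primer base counts: A=3, T=3, G=3, C=7 → A+T=6, G+C=10
Perfect-match Tm = 2(6) + 4(10) = 12 + 40 = 52°C
Mismatches (positions where the bases are not complementary): 1 (at position 12)
Effective Tm = 52 − 1×5 = 52 − 5 = 47°C

47°C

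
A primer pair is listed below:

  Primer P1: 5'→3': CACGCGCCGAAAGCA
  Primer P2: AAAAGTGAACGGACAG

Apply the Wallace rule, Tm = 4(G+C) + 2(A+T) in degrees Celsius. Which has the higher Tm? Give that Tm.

Primer P1: A+T=5, G+C=10 → Tm = 2(5)+4(10) = 50°C
Primer P2: A+T=9, G+C=7 → Tm = 2(9)+4(7) = 46°C
50°C vs 46°C → primer P1 is higher.

Primer P1, 50°C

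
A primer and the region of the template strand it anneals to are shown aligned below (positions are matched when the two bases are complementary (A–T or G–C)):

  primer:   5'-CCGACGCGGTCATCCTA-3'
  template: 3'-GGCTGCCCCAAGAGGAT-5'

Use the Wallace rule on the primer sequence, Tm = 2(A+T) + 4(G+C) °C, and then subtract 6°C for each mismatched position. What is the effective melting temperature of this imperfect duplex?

38°C

Primer base counts: A=3, T=3, G=4, C=7 → A+T=6, G+C=11
Perfect-match Tm = 2(6) + 4(11) = 12 + 44 = 56°C
Mismatches (positions where the bases are not complementary): 3 (at positions 7, 11, 12)
Effective Tm = 56 − 3×6 = 56 − 18 = 38°C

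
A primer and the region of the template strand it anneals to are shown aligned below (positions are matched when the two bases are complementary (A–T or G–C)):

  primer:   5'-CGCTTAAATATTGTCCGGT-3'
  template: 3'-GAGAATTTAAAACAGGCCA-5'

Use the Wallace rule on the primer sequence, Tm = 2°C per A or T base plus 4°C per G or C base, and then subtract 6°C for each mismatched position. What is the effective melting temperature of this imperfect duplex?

Primer base counts: A=4, T=7, G=4, C=4 → A+T=11, G+C=8
Perfect-match Tm = 2(11) + 4(8) = 22 + 32 = 54°C
Mismatches (positions where the bases are not complementary): 2 (at positions 2, 10)
Effective Tm = 54 − 2×6 = 54 − 12 = 42°C

42°C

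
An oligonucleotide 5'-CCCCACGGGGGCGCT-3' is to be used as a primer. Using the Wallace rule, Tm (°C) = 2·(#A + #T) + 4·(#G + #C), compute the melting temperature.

56°C

Counting bases: A=1, C=7, G=6, T=1
A+T = 2, G+C = 13
Tm = 2(2) + 4(13) = 4 + 52 = 56°C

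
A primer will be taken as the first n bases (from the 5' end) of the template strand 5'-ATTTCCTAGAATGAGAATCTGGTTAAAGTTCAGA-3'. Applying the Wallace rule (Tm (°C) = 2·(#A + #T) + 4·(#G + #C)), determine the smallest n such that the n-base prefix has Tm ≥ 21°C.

n = 9

First 8 bases: ATTTCCTA → Tm = 20°C (< 21°C)
First 9 bases: ATTTCCTAG → Tm = 24°C (≥ 21°C)
Since every base adds ≥2°C, Tm only increases with n, so the threshold is first crossed at n = 9.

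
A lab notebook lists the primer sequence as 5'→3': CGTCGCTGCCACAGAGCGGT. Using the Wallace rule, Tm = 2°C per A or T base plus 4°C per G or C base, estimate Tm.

68°C

C=7, T=3, G=7, A=3
A+T = 6, G+C = 14
Tm = 2×6 + 4×14 = 68°C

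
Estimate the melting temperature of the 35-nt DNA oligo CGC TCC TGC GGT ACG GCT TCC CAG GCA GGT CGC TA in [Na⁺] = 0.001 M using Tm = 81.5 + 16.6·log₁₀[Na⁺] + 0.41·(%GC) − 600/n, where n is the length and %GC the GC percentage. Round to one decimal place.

Length n = 35. Base counts: G=11, T=7, A=4, C=13
G+C = 24, so %GC = 24/35 × 100 = 68.571%
Salt term: 16.6 × (-3) = -49.8
GC term: 0.41 × 68.571 = 28.114; length term: −600/35 = −17.143
Tm = 81.5 + (-49.8) + 28.114 − 17.143 = 42.671 → 42.7°C

42.7°C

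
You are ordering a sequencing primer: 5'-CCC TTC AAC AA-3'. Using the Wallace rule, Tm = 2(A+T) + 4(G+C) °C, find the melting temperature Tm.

Counting bases: C=5, G=0, T=2, A=4
AT pairs contribute 6, GC pairs contribute 5.
Tm = 2(6) + 4(5) = 12 + 20 = 32°C

32°C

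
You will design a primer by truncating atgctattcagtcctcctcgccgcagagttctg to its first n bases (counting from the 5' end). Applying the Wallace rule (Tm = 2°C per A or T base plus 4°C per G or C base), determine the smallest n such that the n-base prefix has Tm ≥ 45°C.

First 15 bases: ATGCTATTCAGTCCT → Tm = 42°C (< 45°C)
First 16 bases: ATGCTATTCAGTCCTC → Tm = 46°C (≥ 45°C)
Each additional base adds 2°C (A/T) or 4°C (G/C), so Tm is non-decreasing in n; n = 16 is the first length to reach 45°C.

n = 16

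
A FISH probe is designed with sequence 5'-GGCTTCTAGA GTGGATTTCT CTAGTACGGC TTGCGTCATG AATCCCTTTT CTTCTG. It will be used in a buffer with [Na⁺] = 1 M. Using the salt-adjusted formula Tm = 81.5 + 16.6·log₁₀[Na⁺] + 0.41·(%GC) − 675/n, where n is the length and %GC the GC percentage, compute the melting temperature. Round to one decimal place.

88.5°C

Length n = 56. T=22, G=13, C=13, A=8
G+C = 26, so %GC = 26/56 × 100 = 46.429%
Salt term: 16.6 × (0) = 0
GC term: 0.41 × 46.429 = 19.036; length term: −675/56 = −12.054
Tm = 81.5 + (0) + 19.036 − 12.054 = 88.482 → 88.5°C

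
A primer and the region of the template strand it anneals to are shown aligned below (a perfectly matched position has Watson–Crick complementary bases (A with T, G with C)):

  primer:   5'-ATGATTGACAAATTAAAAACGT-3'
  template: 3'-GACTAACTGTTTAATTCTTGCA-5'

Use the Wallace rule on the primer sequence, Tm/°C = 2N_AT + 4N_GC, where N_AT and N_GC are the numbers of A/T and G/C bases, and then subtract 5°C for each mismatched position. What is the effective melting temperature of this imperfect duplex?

44°C

Primer base counts: A=11, T=6, G=3, C=2 → A+T=17, G+C=5
Perfect-match Tm = 2(17) + 4(5) = 34 + 20 = 54°C
Mismatches (positions where the bases are not complementary): 2 (at positions 1, 17)
Effective Tm = 54 − 2×5 = 54 − 10 = 44°C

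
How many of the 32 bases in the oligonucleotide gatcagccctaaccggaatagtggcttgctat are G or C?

Counting bases: C=8, A=8, G=8, T=8
Total G or C: 8 + 8 = 16

16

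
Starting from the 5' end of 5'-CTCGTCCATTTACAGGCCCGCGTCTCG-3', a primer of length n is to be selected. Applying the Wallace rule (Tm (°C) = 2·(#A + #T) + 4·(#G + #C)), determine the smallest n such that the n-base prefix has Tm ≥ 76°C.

First 23 bases: CTCGTCCATTTACAGGCCCGCGT → Tm = 74°C (< 76°C)
First 24 bases: CTCGTCCATTTACAGGCCCGCGTC → Tm = 78°C (≥ 76°C)
Each additional base adds 2°C (A/T) or 4°C (G/C), so Tm is non-decreasing in n; n = 24 is the first length to reach 76°C.

n = 24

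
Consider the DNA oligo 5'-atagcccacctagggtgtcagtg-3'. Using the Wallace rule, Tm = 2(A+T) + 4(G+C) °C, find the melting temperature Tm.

Counting bases: T=5, C=6, A=5, G=7
AT pairs contribute 10, GC pairs contribute 13.
Tm = 2×10 + 4×13 = 72°C

72°C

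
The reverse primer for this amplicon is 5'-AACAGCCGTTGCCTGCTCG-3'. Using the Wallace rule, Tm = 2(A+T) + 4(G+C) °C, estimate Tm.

Base counts: G=5, T=4, C=7, A=3
A+T = 7, G+C = 12
Tm = 4·12 + 2·7 = 48 + 14 = 62°C

62°C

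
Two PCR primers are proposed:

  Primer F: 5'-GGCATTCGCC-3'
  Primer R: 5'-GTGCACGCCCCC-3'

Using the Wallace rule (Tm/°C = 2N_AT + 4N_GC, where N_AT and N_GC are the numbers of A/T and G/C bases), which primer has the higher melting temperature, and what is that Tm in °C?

Primer R, 44°C

Primer F: A+T=3, G+C=7 → Tm = 2(3)+4(7) = 34°C
Primer R: A+T=2, G+C=10 → Tm = 2(2)+4(10) = 44°C
34°C vs 44°C → primer R is higher.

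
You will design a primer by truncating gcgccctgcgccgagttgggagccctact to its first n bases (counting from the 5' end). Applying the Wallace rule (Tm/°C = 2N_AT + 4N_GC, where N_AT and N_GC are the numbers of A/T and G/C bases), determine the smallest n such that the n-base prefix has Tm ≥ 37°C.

First 9 bases: GCGCCCTGC → Tm = 34°C (< 37°C)
First 10 bases: GCGCCCTGCG → Tm = 38°C (≥ 37°C)
Since every base adds ≥2°C, Tm only increases with n, so the threshold is first crossed at n = 10.

n = 10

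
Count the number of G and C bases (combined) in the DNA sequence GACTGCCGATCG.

Scanning the sequence gives G=4, T=2, A=2, C=4.
Total G or C: 4 + 4 = 8

8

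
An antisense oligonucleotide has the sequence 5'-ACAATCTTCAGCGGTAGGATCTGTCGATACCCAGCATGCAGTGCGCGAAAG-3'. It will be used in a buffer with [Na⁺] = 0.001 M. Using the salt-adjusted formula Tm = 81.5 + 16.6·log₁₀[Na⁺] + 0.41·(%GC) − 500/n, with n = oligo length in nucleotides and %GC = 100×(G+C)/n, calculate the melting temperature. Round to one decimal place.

43.6°C

Length n = 51. Counting bases: T=10, A=14, C=13, G=14
G+C = 27, so %GC = 27/51 × 100 = 52.941%
Salt term: 16.6 × (-3) = -49.8
GC term: 0.41 × 52.941 = 21.706; length term: −500/51 = −9.804
Tm = 81.5 + (-49.8) + 21.706 − 9.804 = 43.602 → 43.6°C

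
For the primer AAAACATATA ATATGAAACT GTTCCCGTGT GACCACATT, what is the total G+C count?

Base counts: G=5, T=11, C=8, A=15
Total G or C: 5 + 8 = 13

13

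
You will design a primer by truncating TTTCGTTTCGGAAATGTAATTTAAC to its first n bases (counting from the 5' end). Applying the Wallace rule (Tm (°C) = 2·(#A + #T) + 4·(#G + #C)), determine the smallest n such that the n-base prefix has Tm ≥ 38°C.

n = 14

First 13 bases: TTTCGTTTCGGAA → Tm = 36°C (< 38°C)
First 14 bases: TTTCGTTTCGGAAA → Tm = 38°C (≥ 38°C)
Each additional base adds 2°C (A/T) or 4°C (G/C), so Tm is non-decreasing in n; n = 14 is the first length to reach 38°C.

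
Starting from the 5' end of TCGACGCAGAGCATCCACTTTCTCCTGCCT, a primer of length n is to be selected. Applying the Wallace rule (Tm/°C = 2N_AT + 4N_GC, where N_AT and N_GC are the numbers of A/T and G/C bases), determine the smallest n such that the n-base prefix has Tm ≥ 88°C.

n = 28

First 27 bases: TCGACGCAGAGCATCCACTTTCTCCTG → Tm = 84°C (< 88°C)
First 28 bases: TCGACGCAGAGCATCCACTTTCTCCTGC → Tm = 88°C (≥ 88°C)
Since every base adds ≥2°C, Tm only increases with n, so the threshold is first crossed at n = 28.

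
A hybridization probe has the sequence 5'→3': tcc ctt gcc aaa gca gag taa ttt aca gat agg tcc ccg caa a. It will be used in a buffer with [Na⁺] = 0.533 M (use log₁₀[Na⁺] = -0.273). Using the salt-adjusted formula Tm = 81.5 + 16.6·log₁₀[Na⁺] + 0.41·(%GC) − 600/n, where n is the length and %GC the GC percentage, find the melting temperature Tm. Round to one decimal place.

Length n = 43. T=9, A=14, G=8, C=12
G+C = 20, so %GC = 20/43 × 100 = 46.512%
Salt term: 16.6 × (-0.273) = -4.532
GC term: 0.41 × 46.512 = 19.07; length term: −600/43 = −13.953
Tm = 81.5 + (-4.532) + 19.07 − 13.953 = 82.085 → 82.1°C

82.1°C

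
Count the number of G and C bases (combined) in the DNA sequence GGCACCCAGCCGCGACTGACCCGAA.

18

Base counts: G=7, C=11, T=1, A=6
Total G or C: 7 + 11 = 18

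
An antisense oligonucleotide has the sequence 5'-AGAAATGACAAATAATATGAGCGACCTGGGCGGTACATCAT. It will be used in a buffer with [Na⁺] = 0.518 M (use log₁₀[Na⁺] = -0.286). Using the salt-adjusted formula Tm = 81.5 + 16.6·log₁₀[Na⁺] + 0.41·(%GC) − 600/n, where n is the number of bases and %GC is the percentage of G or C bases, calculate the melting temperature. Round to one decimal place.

79.1°C

Length n = 41. Counting bases: A=16, C=7, T=8, G=10
G+C = 17, so %GC = 17/41 × 100 = 41.463%
Salt term: 16.6 × (-0.286) = -4.748
GC term: 0.41 × 41.463 = 17; length term: −600/41 = −14.634
Tm = 81.5 + (-4.748) + 17 − 14.634 = 79.118 → 79.1°C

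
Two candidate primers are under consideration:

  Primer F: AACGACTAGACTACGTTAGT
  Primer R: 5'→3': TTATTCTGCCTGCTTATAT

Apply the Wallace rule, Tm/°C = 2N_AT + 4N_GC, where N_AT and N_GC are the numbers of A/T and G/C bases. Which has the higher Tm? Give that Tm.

Primer F: A+T=12, G+C=8 → Tm = 2(12)+4(8) = 56°C
Primer R: A+T=13, G+C=6 → Tm = 2(13)+4(6) = 50°C
56°C vs 50°C → primer F is higher.

Primer F, 56°C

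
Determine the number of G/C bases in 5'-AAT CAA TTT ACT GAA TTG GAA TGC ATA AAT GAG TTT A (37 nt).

9

Scanning the sequence gives A=15, C=3, T=13, G=6.
G+C = 6 + 3 = 9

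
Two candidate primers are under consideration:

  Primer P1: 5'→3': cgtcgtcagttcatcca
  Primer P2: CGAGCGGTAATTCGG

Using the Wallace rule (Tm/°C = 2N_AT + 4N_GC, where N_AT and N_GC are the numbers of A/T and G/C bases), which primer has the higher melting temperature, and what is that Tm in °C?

Primer P1, 52°C

Primer P1: A+T=8, G+C=9 → Tm = 2(8)+4(9) = 52°C
Primer P2: A+T=6, G+C=9 → Tm = 2(6)+4(9) = 48°C
52°C vs 48°C → primer P1 is higher.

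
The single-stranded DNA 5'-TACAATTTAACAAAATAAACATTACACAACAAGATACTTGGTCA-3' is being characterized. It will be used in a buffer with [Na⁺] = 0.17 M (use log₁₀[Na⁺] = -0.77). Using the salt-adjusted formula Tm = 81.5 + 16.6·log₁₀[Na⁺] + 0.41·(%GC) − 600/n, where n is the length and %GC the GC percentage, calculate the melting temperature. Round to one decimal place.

Length n = 44. Scanning the sequence gives T=11, C=8, A=22, G=3.
G+C = 11, so %GC = 11/44 × 100 = 25%
Salt term: 16.6 × (-0.77) = -12.782
GC term: 0.41 × 25 = 10.25; length term: −600/44 = −13.636
Tm = 81.5 + (-12.782) + 10.25 − 13.636 = 65.332 → 65.3°C

65.3°C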